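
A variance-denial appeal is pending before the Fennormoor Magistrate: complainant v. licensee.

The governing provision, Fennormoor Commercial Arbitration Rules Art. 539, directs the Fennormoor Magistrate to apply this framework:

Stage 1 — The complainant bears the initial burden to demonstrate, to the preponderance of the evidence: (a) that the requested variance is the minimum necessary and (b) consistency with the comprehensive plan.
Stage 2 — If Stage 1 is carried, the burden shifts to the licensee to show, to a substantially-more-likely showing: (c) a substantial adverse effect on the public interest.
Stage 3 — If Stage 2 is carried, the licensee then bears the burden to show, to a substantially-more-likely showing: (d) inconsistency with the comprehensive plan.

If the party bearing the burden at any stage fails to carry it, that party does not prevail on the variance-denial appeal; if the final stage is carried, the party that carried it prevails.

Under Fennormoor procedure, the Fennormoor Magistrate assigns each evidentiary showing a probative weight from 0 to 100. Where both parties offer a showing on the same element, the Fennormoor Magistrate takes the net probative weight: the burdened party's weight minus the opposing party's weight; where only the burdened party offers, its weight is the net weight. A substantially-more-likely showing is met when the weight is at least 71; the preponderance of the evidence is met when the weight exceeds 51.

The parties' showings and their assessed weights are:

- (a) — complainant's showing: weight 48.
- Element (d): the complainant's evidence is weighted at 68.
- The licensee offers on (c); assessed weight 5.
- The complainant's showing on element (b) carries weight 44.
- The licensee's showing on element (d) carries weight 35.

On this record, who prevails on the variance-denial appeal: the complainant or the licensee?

licensee

Stage 1 (complainant, the preponderance of the evidence, weight exceeds 51): (a) 48 ≤ 51 — fails; (b) 44 ≤ 51 — fails.
  Stage 1 not carried; the complainant fails its burden.
So the licensee prevails.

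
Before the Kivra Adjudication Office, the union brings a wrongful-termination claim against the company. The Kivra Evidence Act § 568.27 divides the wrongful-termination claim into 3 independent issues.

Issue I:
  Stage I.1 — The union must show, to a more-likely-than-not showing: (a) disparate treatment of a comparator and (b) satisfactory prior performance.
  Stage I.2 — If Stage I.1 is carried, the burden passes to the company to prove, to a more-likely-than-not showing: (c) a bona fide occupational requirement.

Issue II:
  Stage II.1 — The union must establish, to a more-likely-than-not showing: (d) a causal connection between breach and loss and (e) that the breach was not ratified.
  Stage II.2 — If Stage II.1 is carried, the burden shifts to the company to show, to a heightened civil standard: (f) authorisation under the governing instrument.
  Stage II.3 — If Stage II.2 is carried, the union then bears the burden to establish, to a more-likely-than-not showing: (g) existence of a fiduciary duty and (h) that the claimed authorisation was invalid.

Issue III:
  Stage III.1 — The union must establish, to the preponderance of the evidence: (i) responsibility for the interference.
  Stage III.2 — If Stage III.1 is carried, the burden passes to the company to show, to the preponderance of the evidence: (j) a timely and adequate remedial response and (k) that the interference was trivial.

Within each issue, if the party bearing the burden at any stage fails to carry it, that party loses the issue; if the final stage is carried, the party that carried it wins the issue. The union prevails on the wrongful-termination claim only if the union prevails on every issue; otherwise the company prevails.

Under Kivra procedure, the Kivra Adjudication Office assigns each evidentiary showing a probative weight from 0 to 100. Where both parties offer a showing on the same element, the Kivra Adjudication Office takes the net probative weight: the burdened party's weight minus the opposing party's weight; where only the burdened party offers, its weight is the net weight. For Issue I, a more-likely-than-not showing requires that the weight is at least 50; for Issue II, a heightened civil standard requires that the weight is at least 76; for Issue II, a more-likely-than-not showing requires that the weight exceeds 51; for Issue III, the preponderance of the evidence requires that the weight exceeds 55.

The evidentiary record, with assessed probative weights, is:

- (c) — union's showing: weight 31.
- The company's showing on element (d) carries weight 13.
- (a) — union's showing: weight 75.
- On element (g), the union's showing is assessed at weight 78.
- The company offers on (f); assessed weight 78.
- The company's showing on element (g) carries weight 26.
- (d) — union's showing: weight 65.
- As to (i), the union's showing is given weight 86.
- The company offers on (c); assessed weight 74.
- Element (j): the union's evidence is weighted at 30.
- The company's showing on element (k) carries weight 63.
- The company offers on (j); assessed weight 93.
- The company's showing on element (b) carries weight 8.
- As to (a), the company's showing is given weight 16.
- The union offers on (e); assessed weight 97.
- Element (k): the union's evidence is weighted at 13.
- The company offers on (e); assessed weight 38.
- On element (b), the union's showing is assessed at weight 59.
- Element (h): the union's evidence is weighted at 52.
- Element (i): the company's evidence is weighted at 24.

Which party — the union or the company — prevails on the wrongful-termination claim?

— Issue I —
At Stage I.1 the union must meet a more-likely-than-not showing (weight is at least 50): on (a) the weight is 75 less the opposing 16 gives net 59, which does reach 50, so (a) meets the standard; on (b) the weight is 59 less the opposing 8 gives net 51, which does reach 50, so (b) meets the standard.
  The union carries Stage I.1; the company now bears the burden.
At Stage I.2 the company must meet a more-likely-than-not showing (weight is at least 50): on (c) the weight is 74 less the opposing 31 gives net 43, < 50, so (c) does not meet the standard.
  Stage I.2 not carried; the company fails its burden.
So the union prevails on this issue.
— Issue II —
Stage II.1 (union, a more-likely-than-not showing, weight exceeds 51): (d) net 65−13=52 > 51 — meets; (e) net 97−38=59 > 51 — meets.
  The union carries Stage II.1; the company now bears the burden.
Stage II.2 (company, a heightened civil standard, weight is at least 76): (f) 78 ≥ 76 — meets.
  Stage II.2 carried; the burden shifts to the union.
Stage II.3 (union, a more-likely-than-not showing, weight exceeds 51): (g) net 78−26=52 > 51 — meets; (h) 52 > 51 — meets.
  All elements met at the final stage.
Every stage carried; the union prevails on this issue.
— Issue III —
Stage III.1 (union, the preponderance of the evidence, weight exceeds 55): (i) net 86−24=62 > 55 — meets.
  Stage III.1 carried; the burden shifts to the company.
Stage III.2 (company, the preponderance of the evidence, weight exceeds 55): (j) net 93−30=63 > 55 — meets; (k) net 63−13=50 ≤ 55 — fails.
  Not every element is met, so the company fails to carry Stage III.2.
So the union prevails on this issue.
Per-issue: Issue I → union; Issue II → union; Issue III → union. The union must prevail on every issue; overall, the union prevails.

union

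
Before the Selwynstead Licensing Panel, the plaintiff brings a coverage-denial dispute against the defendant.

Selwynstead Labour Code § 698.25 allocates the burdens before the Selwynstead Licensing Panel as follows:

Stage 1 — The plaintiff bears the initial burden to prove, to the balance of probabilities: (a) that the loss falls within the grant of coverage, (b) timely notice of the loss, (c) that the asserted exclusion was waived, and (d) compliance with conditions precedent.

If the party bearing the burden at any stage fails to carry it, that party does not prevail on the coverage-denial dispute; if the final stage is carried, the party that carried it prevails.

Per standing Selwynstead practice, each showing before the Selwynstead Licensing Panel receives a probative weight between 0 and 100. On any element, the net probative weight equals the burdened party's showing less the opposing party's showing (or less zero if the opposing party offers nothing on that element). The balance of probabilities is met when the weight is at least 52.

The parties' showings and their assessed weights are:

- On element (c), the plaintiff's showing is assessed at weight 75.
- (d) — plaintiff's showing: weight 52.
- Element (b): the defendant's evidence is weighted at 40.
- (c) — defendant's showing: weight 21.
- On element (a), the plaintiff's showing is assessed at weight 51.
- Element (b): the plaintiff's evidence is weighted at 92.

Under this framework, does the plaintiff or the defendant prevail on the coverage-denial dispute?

defendant

At Stage 1 the plaintiff must meet the balance of probabilities (weight is at least 52): on (a) the weight is 51, < 52, so (a) does not meet the standard; on (b) the weight is 92 less the opposing 40 gives net 52, which does reach 52, so (b) meets the standard; on (c) the weight is 75 less the opposing 21 gives net 54, which does reach 52, so (c) meets the standard; on (d) the weight is 52, which does reach 52, so (d) meets the standard.
  Stage 1 not carried; the plaintiff fails its burden.
The defendant prevails.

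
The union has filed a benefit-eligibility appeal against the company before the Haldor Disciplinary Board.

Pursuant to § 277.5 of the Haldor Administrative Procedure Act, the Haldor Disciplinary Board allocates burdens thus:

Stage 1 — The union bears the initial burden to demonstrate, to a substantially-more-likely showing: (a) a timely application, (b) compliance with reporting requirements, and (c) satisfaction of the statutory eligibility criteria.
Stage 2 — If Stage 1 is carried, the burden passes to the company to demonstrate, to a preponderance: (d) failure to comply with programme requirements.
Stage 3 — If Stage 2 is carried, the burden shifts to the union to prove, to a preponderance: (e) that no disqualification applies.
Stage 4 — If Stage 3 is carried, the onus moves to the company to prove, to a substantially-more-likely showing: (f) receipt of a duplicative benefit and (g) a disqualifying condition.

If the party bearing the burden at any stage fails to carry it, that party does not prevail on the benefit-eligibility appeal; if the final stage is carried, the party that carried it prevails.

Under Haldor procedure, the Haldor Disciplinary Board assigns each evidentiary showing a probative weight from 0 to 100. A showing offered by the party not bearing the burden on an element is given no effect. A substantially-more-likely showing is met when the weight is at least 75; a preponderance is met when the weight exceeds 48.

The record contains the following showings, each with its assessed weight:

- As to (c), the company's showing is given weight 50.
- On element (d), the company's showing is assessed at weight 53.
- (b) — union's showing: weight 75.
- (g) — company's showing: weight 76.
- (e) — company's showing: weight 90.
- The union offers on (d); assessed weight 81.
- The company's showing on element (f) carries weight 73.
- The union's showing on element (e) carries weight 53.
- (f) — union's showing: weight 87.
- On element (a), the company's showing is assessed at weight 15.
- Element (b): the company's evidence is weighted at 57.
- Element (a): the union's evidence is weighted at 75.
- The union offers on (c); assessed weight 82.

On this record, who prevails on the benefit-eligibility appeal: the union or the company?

union

Stage 1 — burden on union; standard: a substantially-more-likely showing (weight is at least 75).
    (a): 75 (company's 15 disregarded) ≥ 75 [met]
    (b): 75 (company's 57 disregarded) ≥ 75 [met]
    (c): 82 (company's 50 disregarded) ≥ 75 [met]
  Stage 1 is satisfied; the onus moves to the company.
Stage 2 — burden on company; standard: a preponderance (weight exceeds 48).
    (d): 53 (union's 81 disregarded) > 48 [met]
  Stage 2 is satisfied; the onus moves to the union.
Stage 3 — burden on union; standard: a preponderance (weight exceeds 48).
    (e): 53 (company's 90 disregarded) > 48 [met]
  The union carries Stage 3; the company now bears the burden.
Stage 4 — burden on company; standard: a substantially-more-likely showing (weight is at least 75).
    (f): 73 (union's 87 disregarded) < 75 [not met]
    (g): 76 ≥ 75 [met]
  Stage 4 not carried; the company fails its burden.
The analysis ends at Stage 4; the union prevails.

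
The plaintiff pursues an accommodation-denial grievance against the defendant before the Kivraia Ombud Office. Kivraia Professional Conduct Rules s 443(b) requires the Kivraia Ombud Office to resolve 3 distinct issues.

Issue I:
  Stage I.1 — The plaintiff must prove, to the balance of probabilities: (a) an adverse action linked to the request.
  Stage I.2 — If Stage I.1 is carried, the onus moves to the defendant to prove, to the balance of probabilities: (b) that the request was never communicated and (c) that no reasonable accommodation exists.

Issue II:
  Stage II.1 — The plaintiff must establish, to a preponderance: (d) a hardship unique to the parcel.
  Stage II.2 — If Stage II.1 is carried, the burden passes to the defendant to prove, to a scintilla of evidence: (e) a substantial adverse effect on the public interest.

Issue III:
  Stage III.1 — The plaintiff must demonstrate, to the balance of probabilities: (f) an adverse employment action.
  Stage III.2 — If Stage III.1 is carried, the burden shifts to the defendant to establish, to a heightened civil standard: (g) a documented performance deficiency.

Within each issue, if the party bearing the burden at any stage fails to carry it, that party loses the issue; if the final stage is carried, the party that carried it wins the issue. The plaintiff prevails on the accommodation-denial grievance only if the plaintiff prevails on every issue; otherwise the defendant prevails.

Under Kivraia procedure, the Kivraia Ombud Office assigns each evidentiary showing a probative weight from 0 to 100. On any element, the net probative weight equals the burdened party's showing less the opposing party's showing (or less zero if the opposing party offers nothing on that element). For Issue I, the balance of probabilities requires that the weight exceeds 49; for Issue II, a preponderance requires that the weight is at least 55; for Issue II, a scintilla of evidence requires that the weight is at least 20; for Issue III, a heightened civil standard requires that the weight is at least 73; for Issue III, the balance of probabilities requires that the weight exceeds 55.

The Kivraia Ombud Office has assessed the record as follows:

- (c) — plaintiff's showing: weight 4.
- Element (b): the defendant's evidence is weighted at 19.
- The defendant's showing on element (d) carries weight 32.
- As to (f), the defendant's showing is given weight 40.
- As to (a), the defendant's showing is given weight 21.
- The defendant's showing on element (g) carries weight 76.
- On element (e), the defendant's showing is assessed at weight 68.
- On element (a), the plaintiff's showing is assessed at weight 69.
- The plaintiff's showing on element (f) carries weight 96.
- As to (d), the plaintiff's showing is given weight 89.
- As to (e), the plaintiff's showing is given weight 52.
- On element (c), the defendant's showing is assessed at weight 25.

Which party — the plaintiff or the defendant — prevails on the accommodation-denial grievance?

— Issue I —
Stage I.1 (plaintiff, the balance of probabilities, weight exceeds 49): (a) net 69−21=48 ≤ 49 — fails.
  The plaintiff does not carry Stage I.1.
So the defendant prevails on this issue.
— Issue II —
Stage II.1 — burden on plaintiff; standard: a preponderance (weight is at least 55).
    (d): 89 − 32 = 57 ≥ 55 [met]
  The plaintiff carries Stage II.1; the defendant now bears the burden.
Stage II.2 — burden on defendant; standard: a scintilla of evidence (weight is at least 20).
    (e): 68 − 52 = 16 < 20 [not met]
  Stage II.2 not carried; the defendant fails its burden.
The plaintiff prevails on this issue.
— Issue III —
At Stage III.1 the plaintiff must meet the balance of probabilities (weight exceeds 55): on (f) the weight is 96 less the opposing 40 gives net 56, which does exceed 55, so (f) meets the standard.
  The plaintiff carries Stage III.1; the defendant now bears the burden.
At Stage III.2 the defendant must meet a heightened civil standard (weight is at least 73): on (g) the weight is 76, which does reach 73, so (g) meets the standard.
  The defendant carries the last stage.
With every stage satisfied, the defendant prevails on this issue.
Per-issue: Issue I → defendant; Issue II → plaintiff; Issue III → defendant. The plaintiff must prevail on every issue; overall, the defendant prevails.

defendant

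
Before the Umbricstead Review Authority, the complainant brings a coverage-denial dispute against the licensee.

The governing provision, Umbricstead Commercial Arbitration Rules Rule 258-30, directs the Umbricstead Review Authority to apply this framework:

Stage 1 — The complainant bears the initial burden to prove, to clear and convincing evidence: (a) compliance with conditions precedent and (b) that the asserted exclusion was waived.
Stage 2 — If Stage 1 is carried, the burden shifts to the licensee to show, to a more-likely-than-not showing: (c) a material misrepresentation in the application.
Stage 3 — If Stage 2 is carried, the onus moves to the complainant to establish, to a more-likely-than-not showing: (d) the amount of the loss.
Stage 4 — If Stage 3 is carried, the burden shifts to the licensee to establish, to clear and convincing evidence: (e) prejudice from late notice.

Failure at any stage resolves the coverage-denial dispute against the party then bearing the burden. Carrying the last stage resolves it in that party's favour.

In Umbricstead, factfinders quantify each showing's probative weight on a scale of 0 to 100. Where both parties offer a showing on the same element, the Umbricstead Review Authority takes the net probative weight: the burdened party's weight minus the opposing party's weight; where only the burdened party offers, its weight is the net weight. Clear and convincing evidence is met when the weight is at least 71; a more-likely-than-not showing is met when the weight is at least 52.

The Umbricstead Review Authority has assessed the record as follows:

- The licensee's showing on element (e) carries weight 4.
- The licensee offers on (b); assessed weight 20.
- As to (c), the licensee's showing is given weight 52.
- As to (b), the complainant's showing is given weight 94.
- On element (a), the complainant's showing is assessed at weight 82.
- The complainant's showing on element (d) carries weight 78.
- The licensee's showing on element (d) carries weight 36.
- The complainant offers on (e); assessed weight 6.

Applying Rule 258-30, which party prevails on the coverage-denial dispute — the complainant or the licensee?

Stage 1 — burden on complainant; standard: clear and convincing evidence (weight is at least 71).
    (a): 82 ≥ 71 [met]
    (b): 94 − 20 = 74 ≥ 71 [met]
  The complainant carries Stage 1; the licensee now bears the burden.
Stage 2 — burden on licensee; standard: a more-likely-than-not showing (weight is at least 52).
    (c): 52 ≥ 52 [met]
  Stage 2 carried; the burden shifts to the complainant.
Stage 3 — burden on complainant; standard: a more-likely-than-not showing (weight is at least 52).
    (d): 78 − 36 = 42 < 52 [not met]
  Not every element is met, so the complainant fails to carry Stage 3.
So the licensee prevails.

licensee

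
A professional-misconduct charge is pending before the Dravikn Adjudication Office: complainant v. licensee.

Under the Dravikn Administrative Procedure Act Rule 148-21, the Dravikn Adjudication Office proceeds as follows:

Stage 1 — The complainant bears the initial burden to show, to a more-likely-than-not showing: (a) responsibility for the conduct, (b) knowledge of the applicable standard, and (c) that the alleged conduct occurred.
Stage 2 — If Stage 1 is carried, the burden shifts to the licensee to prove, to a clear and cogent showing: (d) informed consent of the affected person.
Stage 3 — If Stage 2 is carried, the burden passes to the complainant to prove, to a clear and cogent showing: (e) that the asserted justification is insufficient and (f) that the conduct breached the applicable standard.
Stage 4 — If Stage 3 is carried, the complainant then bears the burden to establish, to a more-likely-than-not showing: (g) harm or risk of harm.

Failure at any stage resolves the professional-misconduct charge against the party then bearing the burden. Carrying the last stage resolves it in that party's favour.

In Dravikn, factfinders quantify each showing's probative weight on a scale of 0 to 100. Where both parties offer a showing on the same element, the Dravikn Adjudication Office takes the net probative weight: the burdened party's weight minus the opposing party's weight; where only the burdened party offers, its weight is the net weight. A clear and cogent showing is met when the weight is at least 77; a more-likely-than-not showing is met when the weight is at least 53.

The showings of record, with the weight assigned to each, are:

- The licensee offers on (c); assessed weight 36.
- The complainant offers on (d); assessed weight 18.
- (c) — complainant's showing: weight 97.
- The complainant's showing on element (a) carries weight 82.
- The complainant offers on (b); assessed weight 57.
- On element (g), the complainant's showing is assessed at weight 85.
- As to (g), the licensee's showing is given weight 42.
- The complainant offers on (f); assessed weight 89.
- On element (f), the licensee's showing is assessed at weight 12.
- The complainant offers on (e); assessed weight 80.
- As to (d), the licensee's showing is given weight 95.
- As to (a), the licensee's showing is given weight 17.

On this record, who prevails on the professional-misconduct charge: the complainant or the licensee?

Stage 1 (complainant, a more-likely-than-not showing, weight is at least 53): (a) net 82−17=65 ≥ 53 — meets; (b) 57 ≥ 53 — meets; (c) net 97−36=61 ≥ 53 — meets.
  All elements met. The burden passes to the licensee.
Stage 2 (licensee, a clear and cogent showing, weight is at least 77): (d) net 95−18=77 ≥ 77 — meets.
  Stage 2 is satisfied; the onus moves to the complainant.
Stage 3 (complainant, a clear and cogent showing, weight is at least 77): (e) 80 ≥ 77 — meets; (f) net 89−12=77 ≥ 77 — meets.
  All elements met. The complainant retains the burden for Stage 4.
Stage 4 (complainant, a more-likely-than-not showing, weight is at least 53): (g) net 85−42=43 < 53 — fails.
  The complainant does not carry Stage 4.
The licensee prevails.

licensee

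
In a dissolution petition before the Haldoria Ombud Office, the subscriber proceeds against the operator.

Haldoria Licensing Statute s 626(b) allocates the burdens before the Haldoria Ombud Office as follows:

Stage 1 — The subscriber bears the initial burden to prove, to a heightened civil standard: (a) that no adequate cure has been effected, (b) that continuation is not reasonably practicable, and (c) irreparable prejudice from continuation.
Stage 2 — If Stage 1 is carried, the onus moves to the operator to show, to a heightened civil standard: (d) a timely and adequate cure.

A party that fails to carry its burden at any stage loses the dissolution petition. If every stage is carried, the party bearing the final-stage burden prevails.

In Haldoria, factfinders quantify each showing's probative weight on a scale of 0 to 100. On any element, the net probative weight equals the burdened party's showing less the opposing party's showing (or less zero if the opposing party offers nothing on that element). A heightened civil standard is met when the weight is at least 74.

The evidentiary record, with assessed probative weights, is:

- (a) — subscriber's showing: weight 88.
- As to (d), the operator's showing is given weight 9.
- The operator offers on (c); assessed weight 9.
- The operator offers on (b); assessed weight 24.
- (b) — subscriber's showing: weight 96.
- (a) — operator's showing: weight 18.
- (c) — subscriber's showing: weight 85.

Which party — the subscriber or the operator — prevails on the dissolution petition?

operator

Stage 1 — burden on subscriber; standard: a heightened civil standard (weight is at least 74).
    (a): 88 − 18 = 70 < 74 [not met]
    (b): 96 − 24 = 72 < 74 [not met]
    (c): 85 − 9 = 76 ≥ 74 [met]
  Stage 1 not carried; the subscriber fails its burden.
The analysis ends at Stage 1; the operator prevails.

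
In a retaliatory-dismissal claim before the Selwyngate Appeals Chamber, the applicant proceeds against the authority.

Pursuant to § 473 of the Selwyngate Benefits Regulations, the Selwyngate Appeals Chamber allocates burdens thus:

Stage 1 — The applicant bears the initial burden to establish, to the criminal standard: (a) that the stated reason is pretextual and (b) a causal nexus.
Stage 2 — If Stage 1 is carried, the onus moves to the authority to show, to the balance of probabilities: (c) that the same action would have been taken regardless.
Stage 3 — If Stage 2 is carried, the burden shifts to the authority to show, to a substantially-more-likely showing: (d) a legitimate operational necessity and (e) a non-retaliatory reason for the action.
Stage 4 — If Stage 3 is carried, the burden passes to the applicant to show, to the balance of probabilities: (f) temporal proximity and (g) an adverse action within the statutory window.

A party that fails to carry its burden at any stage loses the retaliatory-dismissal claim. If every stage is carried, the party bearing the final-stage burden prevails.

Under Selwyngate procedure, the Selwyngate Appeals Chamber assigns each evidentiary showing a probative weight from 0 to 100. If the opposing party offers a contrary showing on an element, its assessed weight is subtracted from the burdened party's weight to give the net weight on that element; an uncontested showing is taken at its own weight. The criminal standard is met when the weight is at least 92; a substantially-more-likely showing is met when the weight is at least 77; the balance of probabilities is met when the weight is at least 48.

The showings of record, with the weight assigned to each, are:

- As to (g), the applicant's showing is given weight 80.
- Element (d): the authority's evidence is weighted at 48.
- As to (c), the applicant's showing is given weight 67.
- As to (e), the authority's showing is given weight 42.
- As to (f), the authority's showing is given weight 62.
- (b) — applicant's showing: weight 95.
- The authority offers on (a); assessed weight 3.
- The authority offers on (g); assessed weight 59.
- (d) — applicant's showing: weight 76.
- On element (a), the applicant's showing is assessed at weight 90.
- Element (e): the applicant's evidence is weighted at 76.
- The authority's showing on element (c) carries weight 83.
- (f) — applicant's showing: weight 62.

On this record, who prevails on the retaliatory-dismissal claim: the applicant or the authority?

authority

Stage 1 (applicant, the criminal standard, weight is at least 92): (a) net 90−3=87 < 92 — fails; (b) 95 ≥ 92 — meets.
  Stage 1 not carried; the applicant fails its burden.
The analysis ends at Stage 1; the authority prevails.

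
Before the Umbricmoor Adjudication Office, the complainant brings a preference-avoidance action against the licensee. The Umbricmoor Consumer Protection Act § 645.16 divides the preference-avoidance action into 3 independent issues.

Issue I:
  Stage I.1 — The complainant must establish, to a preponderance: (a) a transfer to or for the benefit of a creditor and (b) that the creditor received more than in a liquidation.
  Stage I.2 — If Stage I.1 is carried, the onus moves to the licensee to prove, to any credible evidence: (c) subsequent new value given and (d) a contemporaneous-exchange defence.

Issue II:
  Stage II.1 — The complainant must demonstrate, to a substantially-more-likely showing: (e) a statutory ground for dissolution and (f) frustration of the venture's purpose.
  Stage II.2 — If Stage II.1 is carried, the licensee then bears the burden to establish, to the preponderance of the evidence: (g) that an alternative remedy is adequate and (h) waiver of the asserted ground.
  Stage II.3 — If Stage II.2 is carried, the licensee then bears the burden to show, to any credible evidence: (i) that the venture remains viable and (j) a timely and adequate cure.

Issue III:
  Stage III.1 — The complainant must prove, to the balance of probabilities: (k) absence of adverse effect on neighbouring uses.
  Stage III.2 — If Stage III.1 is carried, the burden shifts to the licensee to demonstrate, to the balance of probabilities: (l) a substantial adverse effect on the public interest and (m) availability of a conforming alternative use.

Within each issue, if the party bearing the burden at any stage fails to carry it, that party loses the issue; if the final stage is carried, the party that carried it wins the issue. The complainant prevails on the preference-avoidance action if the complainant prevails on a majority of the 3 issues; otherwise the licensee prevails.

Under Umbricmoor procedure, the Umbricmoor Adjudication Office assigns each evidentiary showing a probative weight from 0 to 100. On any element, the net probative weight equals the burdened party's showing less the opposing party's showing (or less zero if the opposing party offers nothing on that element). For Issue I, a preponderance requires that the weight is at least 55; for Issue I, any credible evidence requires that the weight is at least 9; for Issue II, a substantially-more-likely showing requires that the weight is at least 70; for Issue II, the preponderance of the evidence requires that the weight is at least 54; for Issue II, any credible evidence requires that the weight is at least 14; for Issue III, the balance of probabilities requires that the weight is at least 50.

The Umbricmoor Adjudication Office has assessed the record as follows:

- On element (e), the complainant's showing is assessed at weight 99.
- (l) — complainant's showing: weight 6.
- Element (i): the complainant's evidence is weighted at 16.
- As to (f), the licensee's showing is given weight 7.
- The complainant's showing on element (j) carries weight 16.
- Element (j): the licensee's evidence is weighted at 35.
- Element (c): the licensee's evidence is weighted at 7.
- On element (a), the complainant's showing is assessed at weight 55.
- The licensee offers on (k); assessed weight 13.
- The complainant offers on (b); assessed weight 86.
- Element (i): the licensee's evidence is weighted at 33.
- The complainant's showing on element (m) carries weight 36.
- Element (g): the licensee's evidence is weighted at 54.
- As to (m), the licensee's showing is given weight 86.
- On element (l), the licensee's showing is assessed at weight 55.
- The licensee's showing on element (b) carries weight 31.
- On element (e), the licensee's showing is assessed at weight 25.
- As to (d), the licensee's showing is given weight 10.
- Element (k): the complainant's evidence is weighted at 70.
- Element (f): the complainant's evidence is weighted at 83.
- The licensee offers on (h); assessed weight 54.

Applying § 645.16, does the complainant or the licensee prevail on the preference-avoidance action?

complainant

— Issue I —
At Stage I.1 the complainant must meet a preponderance (weight is at least 55): on (a) the weight is 55, ≥ 55, so (a) meets the standard; on (b) the weight is 86 less the opposing 31 gives net 55, ≥ 55, so (b) meets the standard.
  Stage I.1 carried; the burden shifts to the licensee.
At Stage I.2 the licensee must meet any credible evidence (weight is at least 9): on (c) the weight is 7, < 9, so (c) does not meet the standard; on (d) the weight is 10, which does reach 9, so (d) meets the standard.
  The licensee does not carry Stage I.2.
The complainant prevails on this issue.
— Issue II —
Stage II.1 — burden on complainant; standard: a substantially-more-likely showing (weight is at least 70).
    (e): 99 − 25 = 74 ≥ 70 [met]
    (f): 83 − 7 = 76 ≥ 70 [met]
  All elements met. The burden passes to the licensee.
Stage II.2 — burden on licensee; standard: the preponderance of the evidence (weight is at least 54).
    (g): 54 ≥ 54 [met]
    (h): 54 ≥ 54 [met]
  Stage II.2 carried; the burden remains with the licensee.
Stage II.3 — burden on licensee; standard: any credible evidence (weight is at least 14).
    (i): 33 − 16 = 17 ≥ 14 [met]
    (j): 35 − 16 = 19 ≥ 14 [met]
  Stage II.3 carried; the final stage is satisfied.
Every stage carried; the licensee prevails on this issue.
— Issue III —
At Stage III.1 the complainant must meet the balance of probabilities (weight is at least 50): on (k) the weight is 70 less the opposing 13 gives net 57, ≥ 50, so (k) meets the standard.
  Stage III.1 carried; the burden shifts to the licensee.
At Stage III.2 the licensee must meet the balance of probabilities (weight is at least 50): on (l) the weight is 55 less the opposing 6 gives net 49, which does not reach 50, so (l) does not meet the standard; on (m) the weight is 86 less the opposing 36 gives net 50, ≥ 50, so (m) meets the standard.
  Not every element is met, so the licensee fails to carry Stage III.2.
So the complainant prevails on this issue.
Per-issue: Issue I → complainant; Issue II → licensee; Issue III → complainant. The complainant must prevail on a majority of issues; overall, the complainant prevails.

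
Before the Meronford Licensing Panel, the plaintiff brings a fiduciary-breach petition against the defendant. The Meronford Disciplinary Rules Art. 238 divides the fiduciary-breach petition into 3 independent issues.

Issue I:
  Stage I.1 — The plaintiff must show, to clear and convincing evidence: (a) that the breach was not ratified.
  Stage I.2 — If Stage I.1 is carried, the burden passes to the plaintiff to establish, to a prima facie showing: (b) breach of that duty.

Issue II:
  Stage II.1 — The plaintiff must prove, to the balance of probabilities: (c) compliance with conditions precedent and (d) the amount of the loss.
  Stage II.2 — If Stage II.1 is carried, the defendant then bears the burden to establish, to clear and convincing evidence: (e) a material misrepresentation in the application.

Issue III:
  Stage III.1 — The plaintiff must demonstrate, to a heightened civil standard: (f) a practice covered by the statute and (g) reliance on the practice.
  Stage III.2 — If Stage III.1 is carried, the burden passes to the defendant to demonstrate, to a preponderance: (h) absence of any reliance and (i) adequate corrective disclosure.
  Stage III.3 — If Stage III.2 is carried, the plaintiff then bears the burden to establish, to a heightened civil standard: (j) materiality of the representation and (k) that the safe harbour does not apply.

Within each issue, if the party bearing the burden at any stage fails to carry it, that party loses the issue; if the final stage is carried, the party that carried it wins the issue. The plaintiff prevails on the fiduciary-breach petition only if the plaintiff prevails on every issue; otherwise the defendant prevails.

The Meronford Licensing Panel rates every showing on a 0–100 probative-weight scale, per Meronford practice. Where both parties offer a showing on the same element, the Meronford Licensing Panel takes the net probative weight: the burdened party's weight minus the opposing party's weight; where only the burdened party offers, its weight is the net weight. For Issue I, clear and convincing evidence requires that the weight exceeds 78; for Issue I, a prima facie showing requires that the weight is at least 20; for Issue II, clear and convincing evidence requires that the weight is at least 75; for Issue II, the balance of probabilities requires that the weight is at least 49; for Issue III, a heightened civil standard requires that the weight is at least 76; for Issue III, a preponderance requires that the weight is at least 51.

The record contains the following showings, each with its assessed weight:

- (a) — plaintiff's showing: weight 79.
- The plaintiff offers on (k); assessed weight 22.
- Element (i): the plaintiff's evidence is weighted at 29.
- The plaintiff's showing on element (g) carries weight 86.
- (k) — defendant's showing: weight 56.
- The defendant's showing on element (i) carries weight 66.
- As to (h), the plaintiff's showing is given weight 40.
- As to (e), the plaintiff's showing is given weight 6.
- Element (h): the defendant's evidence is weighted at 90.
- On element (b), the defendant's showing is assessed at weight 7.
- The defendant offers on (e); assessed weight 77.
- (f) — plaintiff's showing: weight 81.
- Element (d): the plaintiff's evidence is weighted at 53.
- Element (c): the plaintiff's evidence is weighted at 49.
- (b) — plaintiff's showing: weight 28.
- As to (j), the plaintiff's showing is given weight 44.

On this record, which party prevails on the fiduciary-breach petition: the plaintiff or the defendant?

plaintiff

— Issue I —
Stage I.1 (plaintiff, clear and convincing evidence, weight exceeds 78): (a) 79 > 78 — meets.
  Stage I.1 carried; the burden remains with the plaintiff.
Stage I.2 (plaintiff, a prima facie showing, weight is at least 20): (b) net 28−7=21 ≥ 20 — meets.
  Stage I.2 carried; the final stage is satisfied.
Every stage carried; the plaintiff prevails on this issue.
— Issue II —
At Stage II.1 the plaintiff must meet the balance of probabilities (weight is at least 49): on (c) the weight is 49, which does reach 49, so (c) meets the standard; on (d) the weight is 53, which does reach 49, so (d) meets the standard.
  All elements met. The burden passes to the defendant.
At Stage II.2 the defendant must meet clear and convincing evidence (weight is at least 75): on (e) the weight is 77 less the opposing 6 gives net 71, which does not reach 75, so (e) does not meet the standard.
  Stage II.2 not carried; the defendant fails its burden.
So the plaintiff prevails on this issue.
— Issue III —
At Stage III.1 the plaintiff must meet a heightened civil standard (weight is at least 76): on (f) the weight is 81, which does reach 76, so (f) meets the standard; on (g) the weight is 86, ≥ 76, so (g) meets the standard.
  The plaintiff carries Stage III.1; the defendant now bears the burden.
At Stage III.2 the defendant must meet a preponderance (weight is at least 51): on (h) the weight is 90 less the opposing 40 gives net 50, which does not reach 51, so (h) does not meet the standard; on (i) the weight is 66 less the opposing 29 gives net 37, < 51, so (i) does not meet the standard.
  The defendant does not carry Stage III.2.
The analysis ends at Stage III.2; the plaintiff prevails on this issue.
Per-issue: Issue I → plaintiff; Issue II → plaintiff; Issue III → plaintiff. The plaintiff must prevail on every issue; overall, the plaintiff prevails.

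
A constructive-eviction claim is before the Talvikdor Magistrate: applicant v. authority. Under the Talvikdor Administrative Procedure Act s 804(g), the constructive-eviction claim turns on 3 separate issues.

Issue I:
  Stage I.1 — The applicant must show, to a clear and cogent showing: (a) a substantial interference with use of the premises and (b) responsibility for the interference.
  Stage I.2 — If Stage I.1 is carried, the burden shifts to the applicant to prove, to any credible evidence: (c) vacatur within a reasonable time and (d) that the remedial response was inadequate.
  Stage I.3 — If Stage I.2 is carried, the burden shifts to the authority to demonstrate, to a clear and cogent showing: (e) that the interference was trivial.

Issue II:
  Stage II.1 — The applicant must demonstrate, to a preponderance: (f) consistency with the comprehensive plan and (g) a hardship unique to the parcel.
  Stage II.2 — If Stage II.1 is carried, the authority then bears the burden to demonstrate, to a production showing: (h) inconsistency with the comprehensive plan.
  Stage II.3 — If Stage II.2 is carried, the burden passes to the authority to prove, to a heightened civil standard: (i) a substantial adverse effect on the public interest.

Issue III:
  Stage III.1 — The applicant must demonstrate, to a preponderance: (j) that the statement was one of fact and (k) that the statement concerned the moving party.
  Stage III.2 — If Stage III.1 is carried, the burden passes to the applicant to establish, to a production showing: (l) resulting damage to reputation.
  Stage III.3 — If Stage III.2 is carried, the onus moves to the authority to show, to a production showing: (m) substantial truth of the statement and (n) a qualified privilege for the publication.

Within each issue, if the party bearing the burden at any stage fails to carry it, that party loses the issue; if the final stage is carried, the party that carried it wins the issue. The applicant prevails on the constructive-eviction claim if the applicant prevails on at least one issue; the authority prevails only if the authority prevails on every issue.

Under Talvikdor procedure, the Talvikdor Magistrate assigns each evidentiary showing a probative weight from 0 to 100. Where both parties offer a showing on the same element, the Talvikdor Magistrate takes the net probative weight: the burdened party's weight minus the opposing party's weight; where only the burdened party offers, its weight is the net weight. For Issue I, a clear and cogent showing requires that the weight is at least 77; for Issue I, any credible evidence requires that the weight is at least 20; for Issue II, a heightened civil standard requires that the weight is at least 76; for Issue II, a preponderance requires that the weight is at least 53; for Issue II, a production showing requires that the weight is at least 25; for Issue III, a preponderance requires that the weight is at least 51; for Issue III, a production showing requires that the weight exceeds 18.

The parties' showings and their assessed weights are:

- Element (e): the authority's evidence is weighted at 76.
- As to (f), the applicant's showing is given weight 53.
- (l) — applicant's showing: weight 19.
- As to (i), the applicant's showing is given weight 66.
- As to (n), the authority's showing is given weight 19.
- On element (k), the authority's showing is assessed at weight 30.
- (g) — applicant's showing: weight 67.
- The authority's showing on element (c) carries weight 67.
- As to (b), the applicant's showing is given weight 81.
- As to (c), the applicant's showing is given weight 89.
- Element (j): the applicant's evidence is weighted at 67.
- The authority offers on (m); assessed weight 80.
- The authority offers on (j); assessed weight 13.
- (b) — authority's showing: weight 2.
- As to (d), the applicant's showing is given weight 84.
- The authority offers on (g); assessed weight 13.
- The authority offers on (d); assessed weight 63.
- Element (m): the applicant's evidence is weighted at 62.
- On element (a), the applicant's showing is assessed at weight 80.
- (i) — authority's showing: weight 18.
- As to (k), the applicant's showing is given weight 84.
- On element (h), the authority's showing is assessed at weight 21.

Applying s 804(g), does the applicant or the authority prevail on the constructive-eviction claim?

applicant

— Issue I —
Stage I.1 (applicant, a clear and cogent showing, weight is at least 77): (a) 80 ≥ 77 — meets; (b) net 81−2=79 ≥ 77 — meets.
  Stage I.1 is satisfied; the applicant continues to bear the burden.
Stage I.2 (applicant, any credible evidence, weight is at least 20): (c) net 89−67=22 ≥ 20 — meets; (d) net 84−63=21 ≥ 20 — meets.
  Stage I.2 carried; the burden shifts to the authority.
Stage I.3 (authority, a clear and cogent showing, weight is at least 77): (e) 76 < 77 — fails.
  Stage I.3 not carried; the authority fails its burden.
So the applicant prevails on this issue.
— Issue II —
At Stage II.1 the applicant must meet a preponderance (weight is at least 53): on (f) the weight is 53, ≥ 53, so (f) meets the standard; on (g) the weight is 67 less the opposing 13 gives net 54, which does reach 53, so (g) meets the standard.
  The applicant carries Stage II.1; the authority now bears the burden.
At Stage II.2 the authority must meet a production showing (weight is at least 25): on (h) the weight is 21, which does not reach 25, so (h) does not meet the standard.
  Stage II.2 not carried; the authority fails its burden.
The applicant prevails on this issue.
— Issue III —
At Stage III.1 the applicant must meet a preponderance (weight is at least 51): on (j) the weight is 67 less the opposing 13 gives net 54, ≥ 51, so (j) meets the standard; on (k) the weight is 84 less the opposing 30 gives net 54, which does reach 51, so (k) meets the standard.
  Stage III.1 is satisfied; the applicant continues to bear the burden.
At Stage III.2 the applicant must meet a production showing (weight exceeds 18): on (l) the weight is 19, which does exceed 18, so (l) meets the standard.
  Stage III.2 carried; the burden shifts to the authority.
At Stage III.3 the authority must meet a production showing (weight exceeds 18): on (m) the weight is 80 less the opposing 62 gives net 18, ≤ 18, so (m) does not meet the standard; on (n) the weight is 19, > 18, so (n) meets the standard.
  Stage III.3 not carried; the authority fails its burden.
The analysis ends at Stage III.3; the applicant prevails on this issue.
Per-issue: Issue I → applicant; Issue II → applicant; Issue III → applicant. The applicant must prevail on at least one issue; overall, the applicant prevails.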